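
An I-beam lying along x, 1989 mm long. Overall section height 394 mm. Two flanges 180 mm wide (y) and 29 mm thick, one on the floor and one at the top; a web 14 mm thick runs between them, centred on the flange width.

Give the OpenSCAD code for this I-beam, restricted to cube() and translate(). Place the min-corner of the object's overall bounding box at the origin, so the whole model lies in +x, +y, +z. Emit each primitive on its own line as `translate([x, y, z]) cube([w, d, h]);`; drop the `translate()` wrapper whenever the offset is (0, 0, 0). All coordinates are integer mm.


cube([1989, 180, 29]);
translate([0, 83, 29]) cube([1989, 14, 336]);
translate([0, 0, 365]) cube([1989, 180, 29]);


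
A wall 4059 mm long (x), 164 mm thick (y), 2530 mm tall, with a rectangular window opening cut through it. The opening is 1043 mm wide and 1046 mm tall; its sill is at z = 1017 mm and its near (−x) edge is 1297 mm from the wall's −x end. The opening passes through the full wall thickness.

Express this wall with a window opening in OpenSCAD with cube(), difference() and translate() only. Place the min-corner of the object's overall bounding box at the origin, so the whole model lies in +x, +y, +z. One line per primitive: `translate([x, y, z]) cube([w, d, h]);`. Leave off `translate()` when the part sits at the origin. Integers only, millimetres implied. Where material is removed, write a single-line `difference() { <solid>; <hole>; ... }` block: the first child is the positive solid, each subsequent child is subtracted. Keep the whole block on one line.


difference() { cube([4059, 164, 2530]); translate([1297, 0, 1017]) cube([1043, 164, 1046]); }


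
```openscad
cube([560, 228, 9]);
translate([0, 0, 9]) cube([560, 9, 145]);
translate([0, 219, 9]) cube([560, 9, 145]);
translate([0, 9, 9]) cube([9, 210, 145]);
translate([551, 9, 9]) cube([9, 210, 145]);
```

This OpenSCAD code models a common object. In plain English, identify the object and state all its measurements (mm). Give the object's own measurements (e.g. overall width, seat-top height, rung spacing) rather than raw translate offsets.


An open-topped rectangular box: outside dimensions 560×228×154 mm, with a uniform wall and base thickness of 9 mm. The base is a full 560×228 slab on the floor; four walls sit on top of the base. The front and back walls (the −y and +y sides) span the full width; the two side walls fit between them.


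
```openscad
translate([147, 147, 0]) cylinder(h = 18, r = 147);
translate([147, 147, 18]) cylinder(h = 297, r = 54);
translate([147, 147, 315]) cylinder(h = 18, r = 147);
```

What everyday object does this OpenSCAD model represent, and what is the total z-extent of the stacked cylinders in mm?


A spool. The overall height is 333 mm.

Three coaxial cylinders, large–small–large — a spool. Two 18 mm flanges and a 297 mm core give 18 + 297 + 18 = 333 mm.


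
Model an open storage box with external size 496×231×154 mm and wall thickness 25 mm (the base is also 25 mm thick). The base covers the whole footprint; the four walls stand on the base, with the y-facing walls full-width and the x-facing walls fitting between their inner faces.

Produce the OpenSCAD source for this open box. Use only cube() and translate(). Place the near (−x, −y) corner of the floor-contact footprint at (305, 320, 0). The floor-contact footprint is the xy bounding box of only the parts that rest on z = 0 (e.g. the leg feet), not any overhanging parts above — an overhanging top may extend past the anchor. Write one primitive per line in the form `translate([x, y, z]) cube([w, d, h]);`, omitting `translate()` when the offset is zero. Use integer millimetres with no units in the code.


translate([305, 320, 0]) cube([496, 231, 25]);
translate([305, 320, 25]) cube([496, 25, 129]);
translate([305, 526, 25]) cube([496, 25, 129]);
translate([305, 345, 25]) cube([25, 181, 129]);
translate([776, 345, 25]) cube([25, 181, 129]);


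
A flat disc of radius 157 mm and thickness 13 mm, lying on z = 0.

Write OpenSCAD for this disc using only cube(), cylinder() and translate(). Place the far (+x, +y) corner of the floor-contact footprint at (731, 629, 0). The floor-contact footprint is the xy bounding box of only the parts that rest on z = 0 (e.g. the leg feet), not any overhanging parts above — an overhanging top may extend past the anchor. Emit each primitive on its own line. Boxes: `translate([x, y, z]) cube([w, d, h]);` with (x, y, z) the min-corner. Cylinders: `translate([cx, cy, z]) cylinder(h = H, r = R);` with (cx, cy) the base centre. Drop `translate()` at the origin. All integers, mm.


translate([574, 472, 0]) cylinder(h = 13, r = 157);


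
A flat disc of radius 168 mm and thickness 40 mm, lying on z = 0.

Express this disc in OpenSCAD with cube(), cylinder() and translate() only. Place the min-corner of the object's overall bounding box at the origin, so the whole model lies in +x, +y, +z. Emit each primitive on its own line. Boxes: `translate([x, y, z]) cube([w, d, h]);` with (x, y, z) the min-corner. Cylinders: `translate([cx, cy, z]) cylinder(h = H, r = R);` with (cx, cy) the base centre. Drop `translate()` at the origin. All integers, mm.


translate([168, 168, 0]) cylinder(h = 40, r = 168);


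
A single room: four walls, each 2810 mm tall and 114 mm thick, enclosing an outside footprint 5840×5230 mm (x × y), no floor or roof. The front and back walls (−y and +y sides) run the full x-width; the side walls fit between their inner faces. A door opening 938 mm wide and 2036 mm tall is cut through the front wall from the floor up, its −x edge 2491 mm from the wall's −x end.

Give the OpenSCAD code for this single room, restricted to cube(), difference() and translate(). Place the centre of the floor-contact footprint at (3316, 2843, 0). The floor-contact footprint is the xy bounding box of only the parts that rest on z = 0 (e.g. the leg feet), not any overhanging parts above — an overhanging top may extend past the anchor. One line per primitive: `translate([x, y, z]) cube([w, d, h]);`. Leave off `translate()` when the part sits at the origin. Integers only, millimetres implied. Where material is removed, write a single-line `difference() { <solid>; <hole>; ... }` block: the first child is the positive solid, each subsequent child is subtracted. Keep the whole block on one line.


difference() { translate([396, 228, 0]) cube([5840, 114, 2810]); translate([2887, 228, 0]) cube([938, 114, 2036]); }
translate([396, 5344, 0]) cube([5840, 114, 2810]);
translate([396, 342, 0]) cube([114, 5002, 2810]);
translate([6122, 342, 0]) cube([114, 5002, 2810]);


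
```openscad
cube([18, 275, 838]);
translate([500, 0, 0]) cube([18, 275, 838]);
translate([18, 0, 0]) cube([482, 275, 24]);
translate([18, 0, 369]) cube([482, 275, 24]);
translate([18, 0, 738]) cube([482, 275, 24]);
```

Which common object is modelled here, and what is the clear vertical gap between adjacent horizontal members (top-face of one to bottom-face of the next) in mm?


A bookshelf. The clear shelf gap is 345 mm.

Two tall side panels with 3 horizontal boards between them — a bookshelf. The first two shelf undersides are at z = 0 and z = 369; with shelf thickness 24, the clear gap is 369 − 0 − 24 = 345 mm.


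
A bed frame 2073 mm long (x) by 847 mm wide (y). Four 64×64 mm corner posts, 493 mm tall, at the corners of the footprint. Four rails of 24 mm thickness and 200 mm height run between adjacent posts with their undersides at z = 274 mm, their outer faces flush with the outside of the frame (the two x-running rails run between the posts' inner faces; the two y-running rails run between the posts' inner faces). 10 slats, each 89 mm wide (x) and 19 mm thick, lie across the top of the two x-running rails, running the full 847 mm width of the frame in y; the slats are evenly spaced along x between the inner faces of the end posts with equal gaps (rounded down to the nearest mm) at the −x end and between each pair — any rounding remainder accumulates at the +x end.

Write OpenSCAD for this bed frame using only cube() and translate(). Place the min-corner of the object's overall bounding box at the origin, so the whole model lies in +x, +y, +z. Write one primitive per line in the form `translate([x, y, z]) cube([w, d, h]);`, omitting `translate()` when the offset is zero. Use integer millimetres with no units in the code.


cube([64, 64, 493]);
translate([0, 783, 0]) cube([64, 64, 493]);
translate([2009, 0, 0]) cube([64, 64, 493]);
translate([2009, 783, 0]) cube([64, 64, 493]);
translate([64, 0, 274]) cube([1945, 24, 200]);
translate([64, 823, 274]) cube([1945, 24, 200]);
translate([0, 64, 274]) cube([24, 719, 200]);
translate([2049, 64, 274]) cube([24, 719, 200]);
translate([159, 0, 474]) cube([89, 847, 19]);
translate([343, 0, 474]) cube([89, 847, 19]);
translate([527, 0, 474]) cube([89, 847, 19]);
translate([711, 0, 474]) cube([89, 847, 19]);
translate([895, 0, 474]) cube([89, 847, 19]);
translate([1079, 0, 474]) cube([89, 847, 19]);
translate([1263, 0, 474]) cube([89, 847, 19]);
translate([1447, 0, 474]) cube([89, 847, 19]);
translate([1631, 0, 474]) cube([89, 847, 19]);
translate([1815, 0, 474]) cube([89, 847, 19]);


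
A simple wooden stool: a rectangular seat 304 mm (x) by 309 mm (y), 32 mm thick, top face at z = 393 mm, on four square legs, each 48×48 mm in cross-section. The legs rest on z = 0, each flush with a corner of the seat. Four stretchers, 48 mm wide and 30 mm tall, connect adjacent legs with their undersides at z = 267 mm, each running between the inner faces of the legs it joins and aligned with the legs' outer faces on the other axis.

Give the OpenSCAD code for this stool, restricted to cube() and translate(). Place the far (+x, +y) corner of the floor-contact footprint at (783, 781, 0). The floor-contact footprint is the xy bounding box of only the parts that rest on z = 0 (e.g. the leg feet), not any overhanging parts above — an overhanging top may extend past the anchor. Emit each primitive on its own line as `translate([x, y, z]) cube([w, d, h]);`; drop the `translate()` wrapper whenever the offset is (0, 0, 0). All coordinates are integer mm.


translate([479, 472, 361]) cube([304, 309, 32]);
translate([479, 472, 0]) cube([48, 48, 361]);
translate([735, 472, 0]) cube([48, 48, 361]);
translate([479, 733, 0]) cube([48, 48, 361]);
translate([735, 733, 0]) cube([48, 48, 361]);
translate([527, 472, 267]) cube([208, 48, 30]);
translate([527, 733, 267]) cube([208, 48, 30]);
translate([479, 520, 267]) cube([48, 213, 30]);
translate([735, 520, 267]) cube([48, 213, 30]);


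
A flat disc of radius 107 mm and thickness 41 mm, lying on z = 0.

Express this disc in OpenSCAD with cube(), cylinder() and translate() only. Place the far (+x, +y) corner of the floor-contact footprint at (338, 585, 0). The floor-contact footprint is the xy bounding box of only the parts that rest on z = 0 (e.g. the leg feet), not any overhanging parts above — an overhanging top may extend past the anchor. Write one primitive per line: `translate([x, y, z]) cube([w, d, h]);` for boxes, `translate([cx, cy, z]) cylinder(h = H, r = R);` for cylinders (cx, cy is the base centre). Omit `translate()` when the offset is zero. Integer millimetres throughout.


translate([231, 478, 0]) cylinder(h = 41, r = 107);


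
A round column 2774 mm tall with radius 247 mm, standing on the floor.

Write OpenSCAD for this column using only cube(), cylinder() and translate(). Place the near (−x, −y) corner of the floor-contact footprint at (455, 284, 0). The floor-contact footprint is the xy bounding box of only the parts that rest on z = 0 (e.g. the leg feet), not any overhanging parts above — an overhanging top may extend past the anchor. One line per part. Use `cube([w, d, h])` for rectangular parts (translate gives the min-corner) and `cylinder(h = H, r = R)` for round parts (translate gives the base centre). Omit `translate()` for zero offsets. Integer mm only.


translate([702, 531, 0]) cylinder(h = 2774, r = 247);


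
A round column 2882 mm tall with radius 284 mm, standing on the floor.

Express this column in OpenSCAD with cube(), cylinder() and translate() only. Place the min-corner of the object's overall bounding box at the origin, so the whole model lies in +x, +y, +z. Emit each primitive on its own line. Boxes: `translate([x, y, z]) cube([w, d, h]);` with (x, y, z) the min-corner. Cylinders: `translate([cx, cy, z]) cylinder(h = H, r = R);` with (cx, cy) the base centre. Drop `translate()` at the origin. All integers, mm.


translate([284, 284, 0]) cylinder(h = 2882, r = 284);


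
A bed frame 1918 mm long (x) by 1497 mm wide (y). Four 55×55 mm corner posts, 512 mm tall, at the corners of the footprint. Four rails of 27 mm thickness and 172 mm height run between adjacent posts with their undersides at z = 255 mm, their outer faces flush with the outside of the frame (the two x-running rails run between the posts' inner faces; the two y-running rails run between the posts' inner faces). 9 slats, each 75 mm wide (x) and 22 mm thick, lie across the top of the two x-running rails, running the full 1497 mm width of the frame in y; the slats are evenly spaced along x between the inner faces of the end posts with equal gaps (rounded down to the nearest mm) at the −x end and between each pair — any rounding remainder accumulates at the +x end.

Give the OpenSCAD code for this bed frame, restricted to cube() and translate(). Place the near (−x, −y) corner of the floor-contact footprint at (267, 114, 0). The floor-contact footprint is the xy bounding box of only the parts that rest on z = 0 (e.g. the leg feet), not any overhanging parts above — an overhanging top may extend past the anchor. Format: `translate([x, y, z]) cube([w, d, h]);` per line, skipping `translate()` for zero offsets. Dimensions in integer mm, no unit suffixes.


translate([267, 114, 0]) cube([55, 55, 512]);
translate([267, 1556, 0]) cube([55, 55, 512]);
translate([2130, 114, 0]) cube([55, 55, 512]);
translate([2130, 1556, 0]) cube([55, 55, 512]);
translate([322, 114, 255]) cube([1808, 27, 172]);
translate([322, 1584, 255]) cube([1808, 27, 172]);
translate([267, 169, 255]) cube([27, 1387, 172]);
translate([2158, 169, 255]) cube([27, 1387, 172]);
translate([435, 114, 427]) cube([75, 1497, 22]);
translate([623, 114, 427]) cube([75, 1497, 22]);
translate([811, 114, 427]) cube([75, 1497, 22]);
translate([999, 114, 427]) cube([75, 1497, 22]);
translate([1187, 114, 427]) cube([75, 1497, 22]);
translate([1375, 114, 427]) cube([75, 1497, 22]);
translate([1563, 114, 427]) cube([75, 1497, 22]);
translate([1751, 114, 427]) cube([75, 1497, 22]);
translate([1939, 114, 427]) cube([75, 1497, 22]);


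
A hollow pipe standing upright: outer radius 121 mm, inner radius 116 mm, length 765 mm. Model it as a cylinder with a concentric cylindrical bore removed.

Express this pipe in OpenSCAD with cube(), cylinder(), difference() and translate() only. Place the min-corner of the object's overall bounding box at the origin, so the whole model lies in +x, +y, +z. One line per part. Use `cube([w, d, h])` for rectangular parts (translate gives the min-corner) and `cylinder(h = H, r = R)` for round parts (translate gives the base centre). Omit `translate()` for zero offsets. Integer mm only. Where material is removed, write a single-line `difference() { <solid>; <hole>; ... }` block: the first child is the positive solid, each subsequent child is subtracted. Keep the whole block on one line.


difference() { translate([121, 121, 0]) cylinder(h = 765, r = 121); translate([121, 121, 0]) cylinder(h = 765, r = 116); }


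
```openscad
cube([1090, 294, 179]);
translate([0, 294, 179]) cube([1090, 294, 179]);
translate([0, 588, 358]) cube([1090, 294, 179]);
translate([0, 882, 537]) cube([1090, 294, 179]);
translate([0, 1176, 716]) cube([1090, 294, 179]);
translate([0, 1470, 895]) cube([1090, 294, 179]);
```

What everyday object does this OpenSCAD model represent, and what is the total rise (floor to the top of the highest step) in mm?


A staircase. The total rise is 1074 mm.

6 identical blocks, each offset up and back from the previous — a staircase. Each step is 179 mm tall and there are 6 of them, so the total rise is 6 × 179 = 1074 mm.


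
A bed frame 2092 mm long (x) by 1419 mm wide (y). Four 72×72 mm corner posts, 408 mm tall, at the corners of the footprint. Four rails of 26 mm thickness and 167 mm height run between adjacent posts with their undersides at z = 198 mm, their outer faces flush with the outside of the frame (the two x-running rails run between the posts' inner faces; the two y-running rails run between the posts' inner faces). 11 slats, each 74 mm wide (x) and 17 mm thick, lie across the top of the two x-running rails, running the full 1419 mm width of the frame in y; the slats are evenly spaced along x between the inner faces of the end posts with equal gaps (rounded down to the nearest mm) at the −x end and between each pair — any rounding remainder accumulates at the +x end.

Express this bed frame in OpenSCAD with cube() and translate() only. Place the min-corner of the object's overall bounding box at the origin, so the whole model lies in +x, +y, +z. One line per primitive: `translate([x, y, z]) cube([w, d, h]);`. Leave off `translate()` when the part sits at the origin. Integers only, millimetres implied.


// slat z = rail_z + rail_h = 198 + 167 = 365
// slat gap = ⌊(1948 − 11·74) / 12⌋ = 94
cube([72, 72, 408]);
translate([0, 1347, 0]) cube([72, 72, 408]);
translate([2020, 0, 0]) cube([72, 72, 408]);
translate([2020, 1347, 0]) cube([72, 72, 408]);
translate([72, 0, 198]) cube([1948, 26, 167]);
translate([72, 1393, 198]) cube([1948, 26, 167]);
translate([0, 72, 198]) cube([26, 1275, 167]);
translate([2066, 72, 198]) cube([26, 1275, 167]);
translate([166, 0, 365]) cube([74, 1419, 17]);
translate([334, 0, 365]) cube([74, 1419, 17]);
translate([502, 0, 365]) cube([74, 1419, 17]);
translate([670, 0, 365]) cube([74, 1419, 17]);
translate([838, 0, 365]) cube([74, 1419, 17]);
translate([1006, 0, 365]) cube([74, 1419, 17]);
translate([1174, 0, 365]) cube([74, 1419, 17]);
translate([1342, 0, 365]) cube([74, 1419, 17]);
translate([1510, 0, 365]) cube([74, 1419, 17]);
translate([1678, 0, 365]) cube([74, 1419, 17]);
translate([1846, 0, 365]) cube([74, 1419, 17]);


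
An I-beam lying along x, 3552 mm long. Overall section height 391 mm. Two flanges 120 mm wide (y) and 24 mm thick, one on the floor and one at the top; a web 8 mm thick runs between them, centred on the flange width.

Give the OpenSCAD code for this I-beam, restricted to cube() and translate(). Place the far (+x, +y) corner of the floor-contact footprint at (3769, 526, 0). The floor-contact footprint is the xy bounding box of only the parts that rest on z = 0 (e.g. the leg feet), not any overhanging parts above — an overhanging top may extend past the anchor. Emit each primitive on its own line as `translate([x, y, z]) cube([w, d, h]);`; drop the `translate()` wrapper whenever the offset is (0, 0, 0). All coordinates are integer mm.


translate([217, 406, 0]) cube([3552, 120, 24]);
translate([217, 462, 24]) cube([3552, 8, 343]);
translate([217, 406, 367]) cube([3552, 120, 24]);


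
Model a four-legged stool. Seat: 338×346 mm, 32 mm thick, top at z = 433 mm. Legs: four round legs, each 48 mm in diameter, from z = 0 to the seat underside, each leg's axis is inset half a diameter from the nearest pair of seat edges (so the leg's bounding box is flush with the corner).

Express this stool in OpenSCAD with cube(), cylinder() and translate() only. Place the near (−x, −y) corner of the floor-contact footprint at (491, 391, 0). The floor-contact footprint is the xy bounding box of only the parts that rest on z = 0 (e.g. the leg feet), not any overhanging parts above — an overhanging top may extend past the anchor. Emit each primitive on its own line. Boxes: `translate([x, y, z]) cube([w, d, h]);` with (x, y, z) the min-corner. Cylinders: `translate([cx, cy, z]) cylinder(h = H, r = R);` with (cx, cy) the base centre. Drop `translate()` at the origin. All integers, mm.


translate([491, 391, 401]) cube([338, 346, 32]);
translate([515, 415, 0]) cylinder(h = 401, r = 24);
translate([805, 415, 0]) cylinder(h = 401, r = 24);
translate([515, 713, 0]) cylinder(h = 401, r = 24);
translate([805, 713, 0]) cylinder(h = 401, r = 24);


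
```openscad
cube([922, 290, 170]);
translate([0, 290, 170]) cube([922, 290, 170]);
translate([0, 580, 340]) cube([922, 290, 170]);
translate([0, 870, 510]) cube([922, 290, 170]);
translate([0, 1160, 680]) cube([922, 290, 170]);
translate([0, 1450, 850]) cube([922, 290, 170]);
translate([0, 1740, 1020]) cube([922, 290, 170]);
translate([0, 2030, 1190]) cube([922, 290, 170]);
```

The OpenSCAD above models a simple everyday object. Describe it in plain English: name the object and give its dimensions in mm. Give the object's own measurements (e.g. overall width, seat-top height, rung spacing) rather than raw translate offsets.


A straight staircase of 8 solid steps. Each step is 922 mm wide (x), 290 mm deep (y, the going) and 170 mm tall (the rise). The first step rests on the floor; each subsequent step sits one going further in +y and one rise higher in +z, directly behind and above the previous step with no overlap.


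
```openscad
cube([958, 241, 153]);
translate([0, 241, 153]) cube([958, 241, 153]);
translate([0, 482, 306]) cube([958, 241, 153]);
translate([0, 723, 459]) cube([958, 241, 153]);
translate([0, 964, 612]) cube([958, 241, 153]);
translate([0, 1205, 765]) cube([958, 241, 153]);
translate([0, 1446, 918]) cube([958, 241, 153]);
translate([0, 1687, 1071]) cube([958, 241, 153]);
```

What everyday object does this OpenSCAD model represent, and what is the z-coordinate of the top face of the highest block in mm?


A staircase. The total rise is 1224 mm.

8 identical blocks, each offset up and back from the previous — a staircase. Each step is 153 mm tall and there are 8 of them, so the total rise is 8 × 153 = 1224 mm.


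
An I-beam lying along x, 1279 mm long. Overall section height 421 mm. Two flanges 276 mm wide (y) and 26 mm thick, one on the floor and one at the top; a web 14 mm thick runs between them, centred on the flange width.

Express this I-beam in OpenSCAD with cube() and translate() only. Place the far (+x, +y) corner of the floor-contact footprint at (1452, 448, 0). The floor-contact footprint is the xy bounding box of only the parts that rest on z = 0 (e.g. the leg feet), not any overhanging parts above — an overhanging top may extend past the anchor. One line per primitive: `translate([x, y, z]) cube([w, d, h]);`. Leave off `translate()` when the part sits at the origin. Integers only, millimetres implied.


translate([173, 172, 0]) cube([1279, 276, 26]);
translate([173, 303, 26]) cube([1279, 14, 369]);
translate([173, 172, 395]) cube([1279, 276, 26]);


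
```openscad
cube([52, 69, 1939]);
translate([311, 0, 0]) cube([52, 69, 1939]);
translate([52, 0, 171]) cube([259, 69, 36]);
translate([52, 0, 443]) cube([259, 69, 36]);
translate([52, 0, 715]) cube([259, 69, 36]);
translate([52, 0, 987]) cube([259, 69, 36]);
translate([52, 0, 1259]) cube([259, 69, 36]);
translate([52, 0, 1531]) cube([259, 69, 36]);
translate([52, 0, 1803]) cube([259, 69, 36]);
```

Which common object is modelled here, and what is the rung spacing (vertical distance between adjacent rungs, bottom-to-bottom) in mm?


A ladder. The rung spacing is 272 mm.

Two tall 52×69 posts with 7 short bars between them — a ladder. Adjacent rungs sit at z = 171 and z = 443, so the spacing is 443 − 171 = 272 mm.


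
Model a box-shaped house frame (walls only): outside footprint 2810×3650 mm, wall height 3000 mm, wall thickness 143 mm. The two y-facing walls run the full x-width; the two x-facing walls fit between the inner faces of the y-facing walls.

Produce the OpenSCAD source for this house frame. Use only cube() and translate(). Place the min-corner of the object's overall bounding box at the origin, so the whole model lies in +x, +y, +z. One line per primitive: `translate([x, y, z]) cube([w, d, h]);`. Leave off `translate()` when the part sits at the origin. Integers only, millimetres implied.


cube([2810, 143, 3000]);
translate([0, 3507, 0]) cube([2810, 143, 3000]);
translate([0, 143, 0]) cube([143, 3364, 3000]);
translate([2667, 143, 0]) cube([143, 3364, 3000]);


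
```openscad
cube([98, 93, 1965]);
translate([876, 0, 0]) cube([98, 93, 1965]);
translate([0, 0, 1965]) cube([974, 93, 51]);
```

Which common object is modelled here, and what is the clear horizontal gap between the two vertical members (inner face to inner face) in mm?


A door frame. The clear opening width is 778 mm.

Two 1965 mm tall posts with a header on top — a door frame. The left jamb is 98 mm wide at x = 0; the right jamb starts at x = 876. The clear opening is 876 − 98 = 778 mm.


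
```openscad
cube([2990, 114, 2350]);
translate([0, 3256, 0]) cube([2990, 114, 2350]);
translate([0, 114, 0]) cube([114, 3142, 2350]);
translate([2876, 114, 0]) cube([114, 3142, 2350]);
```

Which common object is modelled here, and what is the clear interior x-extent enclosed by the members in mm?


A house (or room) frame. The interior width is 2762 mm.

Four 2350 mm walls enclosing a rectangle with no floor or roof — a room or house frame. Outside width is 2990 mm and wall thickness is 114 mm, so the interior width is 2990 − 2 × 114 = 2762 mm.


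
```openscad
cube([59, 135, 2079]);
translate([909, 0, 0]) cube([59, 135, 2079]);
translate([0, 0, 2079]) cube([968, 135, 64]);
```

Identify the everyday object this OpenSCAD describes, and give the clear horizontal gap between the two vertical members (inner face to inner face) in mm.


A door frame. The clear opening width is 850 mm.

Two 2079 mm tall posts with a header on top — a door frame. The left jamb is 59 mm wide at x = 0; the right jamb starts at x = 909. The clear opening is 909 − 59 = 850 mm.


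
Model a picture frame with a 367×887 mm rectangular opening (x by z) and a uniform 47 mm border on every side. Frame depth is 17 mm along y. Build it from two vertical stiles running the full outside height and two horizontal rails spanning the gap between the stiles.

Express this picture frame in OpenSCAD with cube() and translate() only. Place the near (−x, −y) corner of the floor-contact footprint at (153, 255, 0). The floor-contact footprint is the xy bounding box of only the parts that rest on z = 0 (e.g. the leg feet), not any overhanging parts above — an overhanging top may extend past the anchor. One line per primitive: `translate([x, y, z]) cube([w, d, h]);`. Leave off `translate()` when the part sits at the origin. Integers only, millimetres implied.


translate([153, 255, 0]) cube([47, 17, 981]);
translate([567, 255, 0]) cube([47, 17, 981]);
translate([200, 255, 0]) cube([367, 17, 47]);
translate([200, 255, 934]) cube([367, 17, 47]);


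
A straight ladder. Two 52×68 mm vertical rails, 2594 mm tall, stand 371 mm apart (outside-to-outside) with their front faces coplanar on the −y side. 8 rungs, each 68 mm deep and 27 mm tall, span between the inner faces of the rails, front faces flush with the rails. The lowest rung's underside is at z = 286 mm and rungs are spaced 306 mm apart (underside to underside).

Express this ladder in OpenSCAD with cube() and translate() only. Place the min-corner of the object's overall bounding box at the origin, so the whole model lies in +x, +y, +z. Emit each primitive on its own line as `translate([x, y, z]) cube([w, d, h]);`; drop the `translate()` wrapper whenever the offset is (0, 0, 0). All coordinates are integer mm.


// rung span = 371 - 2*52 = 267
// rung[k] z = 286 + k*306
cube([52, 68, 2594]);
translate([319, 0, 0]) cube([52, 68, 2594]);
translate([52, 0, 286]) cube([267, 68, 27]);
translate([52, 0, 592]) cube([267, 68, 27]);
translate([52, 0, 898]) cube([267, 68, 27]);
translate([52, 0, 1204]) cube([267, 68, 27]);
translate([52, 0, 1510]) cube([267, 68, 27]);
translate([52, 0, 1816]) cube([267, 68, 27]);
translate([52, 0, 2122]) cube([267, 68, 27]);
translate([52, 0, 2428]) cube([267, 68, 27]);


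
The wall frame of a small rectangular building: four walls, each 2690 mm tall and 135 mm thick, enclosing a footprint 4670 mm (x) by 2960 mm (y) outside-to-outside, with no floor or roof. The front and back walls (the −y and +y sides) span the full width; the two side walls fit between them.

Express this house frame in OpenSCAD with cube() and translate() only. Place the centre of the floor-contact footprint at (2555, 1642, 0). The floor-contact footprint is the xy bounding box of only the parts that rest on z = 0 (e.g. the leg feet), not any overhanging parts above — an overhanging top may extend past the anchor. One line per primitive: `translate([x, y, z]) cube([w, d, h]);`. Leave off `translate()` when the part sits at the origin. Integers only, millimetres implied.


translate([220, 162, 0]) cube([4670, 135, 2690]);
translate([220, 2987, 0]) cube([4670, 135, 2690]);
translate([220, 297, 0]) cube([135, 2690, 2690]);
translate([4755, 297, 0]) cube([135, 2690, 2690]);


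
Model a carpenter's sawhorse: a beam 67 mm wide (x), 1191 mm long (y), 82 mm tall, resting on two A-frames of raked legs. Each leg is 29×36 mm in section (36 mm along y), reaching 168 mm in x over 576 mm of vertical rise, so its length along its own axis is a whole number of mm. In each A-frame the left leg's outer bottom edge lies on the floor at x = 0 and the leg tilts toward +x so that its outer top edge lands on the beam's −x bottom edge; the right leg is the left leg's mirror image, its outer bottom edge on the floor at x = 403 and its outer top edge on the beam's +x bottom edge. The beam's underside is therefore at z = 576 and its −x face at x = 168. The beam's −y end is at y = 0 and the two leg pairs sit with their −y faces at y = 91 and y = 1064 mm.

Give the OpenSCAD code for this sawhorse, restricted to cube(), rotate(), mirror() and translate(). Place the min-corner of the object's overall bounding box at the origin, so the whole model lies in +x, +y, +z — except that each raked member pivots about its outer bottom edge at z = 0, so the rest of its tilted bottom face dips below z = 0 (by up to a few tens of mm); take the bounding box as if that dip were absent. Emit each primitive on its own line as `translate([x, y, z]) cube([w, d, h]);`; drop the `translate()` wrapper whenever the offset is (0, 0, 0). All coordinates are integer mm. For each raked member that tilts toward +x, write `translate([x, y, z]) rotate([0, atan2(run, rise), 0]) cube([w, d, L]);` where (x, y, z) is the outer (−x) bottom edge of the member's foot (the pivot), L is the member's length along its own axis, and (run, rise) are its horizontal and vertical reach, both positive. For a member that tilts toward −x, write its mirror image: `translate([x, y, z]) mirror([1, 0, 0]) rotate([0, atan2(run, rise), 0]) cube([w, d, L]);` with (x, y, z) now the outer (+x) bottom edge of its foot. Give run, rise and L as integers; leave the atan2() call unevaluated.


translate([168, 0, 576]) cube([67, 1191, 82]);
translate([0, 91, 0]) rotate([0, atan2(168, 576), 0]) cube([29, 36, 600]);
translate([403, 91, 0]) mirror([1, 0, 0]) rotate([0, atan2(168, 576), 0]) cube([29, 36, 600]);
translate([0, 1064, 0]) rotate([0, atan2(168, 576), 0]) cube([29, 36, 600]);
translate([403, 1064, 0]) mirror([1, 0, 0]) rotate([0, atan2(168, 576), 0]) cube([29, 36, 600]);


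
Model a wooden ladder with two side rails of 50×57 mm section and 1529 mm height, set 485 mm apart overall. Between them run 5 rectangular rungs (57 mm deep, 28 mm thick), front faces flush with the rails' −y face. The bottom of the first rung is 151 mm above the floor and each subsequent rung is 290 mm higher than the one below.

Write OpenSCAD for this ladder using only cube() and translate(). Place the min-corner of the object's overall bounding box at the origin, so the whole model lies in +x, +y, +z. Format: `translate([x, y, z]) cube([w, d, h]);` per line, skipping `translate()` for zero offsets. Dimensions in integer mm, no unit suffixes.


cube([50, 57, 1529]);
translate([435, 0, 0]) cube([50, 57, 1529]);
translate([50, 0, 151]) cube([385, 57, 28]);
translate([50, 0, 441]) cube([385, 57, 28]);
translate([50, 0, 731]) cube([385, 57, 28]);
translate([50, 0, 1021]) cube([385, 57, 28]);
translate([50, 0, 1311]) cube([385, 57, 28]);


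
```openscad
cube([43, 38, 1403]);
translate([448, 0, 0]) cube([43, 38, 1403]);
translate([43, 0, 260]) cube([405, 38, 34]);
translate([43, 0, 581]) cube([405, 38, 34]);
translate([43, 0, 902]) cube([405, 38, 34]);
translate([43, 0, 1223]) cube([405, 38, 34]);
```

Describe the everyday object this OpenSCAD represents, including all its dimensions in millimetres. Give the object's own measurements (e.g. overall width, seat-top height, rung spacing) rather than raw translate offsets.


A straight ladder. Two 43×38 mm vertical rails, 1403 mm tall, stand 491 mm apart (outside-to-outside) with their front faces coplanar on the −y side. 4 rungs, each 38 mm deep and 34 mm tall, span between the inner faces of the rails, front faces flush with the rails. The lowest rung's underside is at z = 260 mm and rungs are spaced 321 mm apart (underside to underside).


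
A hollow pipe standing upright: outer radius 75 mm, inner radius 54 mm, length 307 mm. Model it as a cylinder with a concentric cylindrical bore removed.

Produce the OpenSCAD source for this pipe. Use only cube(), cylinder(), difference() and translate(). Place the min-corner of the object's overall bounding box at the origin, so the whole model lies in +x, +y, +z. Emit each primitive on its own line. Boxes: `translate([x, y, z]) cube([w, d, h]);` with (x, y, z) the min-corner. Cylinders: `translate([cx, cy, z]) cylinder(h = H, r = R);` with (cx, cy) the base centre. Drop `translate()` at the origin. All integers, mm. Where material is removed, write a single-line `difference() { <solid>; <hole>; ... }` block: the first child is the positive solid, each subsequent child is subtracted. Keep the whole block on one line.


difference() { translate([75, 75, 0]) cylinder(h = 307, r = 75); translate([75, 75, 0]) cylinder(h = 307, r = 54); }


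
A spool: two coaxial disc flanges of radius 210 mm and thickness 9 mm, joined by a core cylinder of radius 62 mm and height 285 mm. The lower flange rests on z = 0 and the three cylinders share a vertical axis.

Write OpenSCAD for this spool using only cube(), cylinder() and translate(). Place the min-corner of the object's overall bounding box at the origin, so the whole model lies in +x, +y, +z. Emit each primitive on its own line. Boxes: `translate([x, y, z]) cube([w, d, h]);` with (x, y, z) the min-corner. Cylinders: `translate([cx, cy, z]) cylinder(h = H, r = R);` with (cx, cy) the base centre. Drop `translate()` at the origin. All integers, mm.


translate([210, 210, 0]) cylinder(h = 9, r = 210);
translate([210, 210, 9]) cylinder(h = 285, r = 62);
translate([210, 210, 294]) cylinder(h = 9, r = 210);


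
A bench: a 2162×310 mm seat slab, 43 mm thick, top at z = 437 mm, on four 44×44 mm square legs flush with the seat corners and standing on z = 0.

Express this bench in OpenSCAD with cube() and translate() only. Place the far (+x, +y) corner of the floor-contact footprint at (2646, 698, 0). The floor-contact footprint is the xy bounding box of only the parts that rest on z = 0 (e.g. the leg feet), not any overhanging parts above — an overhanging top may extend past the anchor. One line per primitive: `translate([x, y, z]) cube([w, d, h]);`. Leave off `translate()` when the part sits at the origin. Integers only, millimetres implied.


translate([484, 388, 394]) cube([2162, 310, 43]);
translate([484, 388, 0]) cube([44, 44, 394]);
translate([484, 654, 0]) cube([44, 44, 394]);
translate([2602, 388, 0]) cube([44, 44, 394]);
translate([2602, 654, 0]) cube([44, 44, 394]);


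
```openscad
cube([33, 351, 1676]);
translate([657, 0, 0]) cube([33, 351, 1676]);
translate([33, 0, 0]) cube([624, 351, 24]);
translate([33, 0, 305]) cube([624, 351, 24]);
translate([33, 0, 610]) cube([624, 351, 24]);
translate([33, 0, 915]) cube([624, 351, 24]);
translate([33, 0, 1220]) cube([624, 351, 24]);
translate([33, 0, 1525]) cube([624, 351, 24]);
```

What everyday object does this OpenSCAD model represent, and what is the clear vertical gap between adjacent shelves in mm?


A bookshelf. The clear shelf gap is 281 mm.

Two tall side panels with 6 horizontal boards between them — a bookshelf. The first two shelf undersides are at z = 0 and z = 305; with shelf thickness 24, the clear gap is 305 − 0 − 24 = 281 mm.


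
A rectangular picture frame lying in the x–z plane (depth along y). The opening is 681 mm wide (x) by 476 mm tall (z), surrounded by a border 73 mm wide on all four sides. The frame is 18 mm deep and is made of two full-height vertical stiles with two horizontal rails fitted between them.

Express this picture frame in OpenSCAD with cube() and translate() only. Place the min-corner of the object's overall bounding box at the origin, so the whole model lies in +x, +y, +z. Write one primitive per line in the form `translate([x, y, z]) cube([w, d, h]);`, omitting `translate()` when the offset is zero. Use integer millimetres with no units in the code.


cube([73, 18, 622]);
translate([754, 0, 0]) cube([73, 18, 622]);
translate([73, 0, 0]) cube([681, 18, 73]);
translate([73, 0, 549]) cube([681, 18, 73]);


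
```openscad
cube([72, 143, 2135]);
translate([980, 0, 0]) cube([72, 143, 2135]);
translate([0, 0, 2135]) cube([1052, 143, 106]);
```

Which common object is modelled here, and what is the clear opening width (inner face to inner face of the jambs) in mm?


A door frame. The clear opening width is 908 mm.

Two 2135 mm tall posts with a header on top — a door frame. The left jamb is 72 mm wide at x = 0; the right jamb starts at x = 980. The clear opening is 980 − 72 = 908 mm.


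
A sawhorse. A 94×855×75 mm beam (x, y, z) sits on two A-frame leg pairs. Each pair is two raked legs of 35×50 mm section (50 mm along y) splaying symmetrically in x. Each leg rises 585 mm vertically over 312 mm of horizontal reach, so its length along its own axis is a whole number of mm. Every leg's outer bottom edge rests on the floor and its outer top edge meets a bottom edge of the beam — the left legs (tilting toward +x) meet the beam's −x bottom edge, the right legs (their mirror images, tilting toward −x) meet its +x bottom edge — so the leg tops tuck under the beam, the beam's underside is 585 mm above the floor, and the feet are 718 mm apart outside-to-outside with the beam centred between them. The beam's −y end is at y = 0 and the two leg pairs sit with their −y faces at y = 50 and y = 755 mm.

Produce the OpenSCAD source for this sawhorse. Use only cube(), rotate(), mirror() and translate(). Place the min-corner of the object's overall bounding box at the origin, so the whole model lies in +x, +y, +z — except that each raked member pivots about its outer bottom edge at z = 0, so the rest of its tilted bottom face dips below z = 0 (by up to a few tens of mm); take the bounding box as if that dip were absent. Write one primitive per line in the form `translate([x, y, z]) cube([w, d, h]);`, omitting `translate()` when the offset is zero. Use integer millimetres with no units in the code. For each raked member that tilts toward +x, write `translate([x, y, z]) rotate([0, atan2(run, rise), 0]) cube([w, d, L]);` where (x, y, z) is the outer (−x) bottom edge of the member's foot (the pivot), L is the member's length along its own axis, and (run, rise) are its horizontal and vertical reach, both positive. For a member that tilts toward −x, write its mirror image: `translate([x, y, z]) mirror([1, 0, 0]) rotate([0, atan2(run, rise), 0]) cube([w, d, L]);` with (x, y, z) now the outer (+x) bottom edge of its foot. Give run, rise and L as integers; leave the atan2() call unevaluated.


translate([312, 0, 585]) cube([94, 855, 75]);
translate([0, 50, 0]) rotate([0, atan2(312, 585), 0]) cube([35, 50, 663]);
translate([718, 50, 0]) mirror([1, 0, 0]) rotate([0, atan2(312, 585), 0]) cube([35, 50, 663]);
translate([0, 755, 0]) rotate([0, atan2(312, 585), 0]) cube([35, 50, 663]);
translate([718, 755, 0]) mirror([1, 0, 0]) rotate([0, atan2(312, 585), 0]) cube([35, 50, 663]);
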